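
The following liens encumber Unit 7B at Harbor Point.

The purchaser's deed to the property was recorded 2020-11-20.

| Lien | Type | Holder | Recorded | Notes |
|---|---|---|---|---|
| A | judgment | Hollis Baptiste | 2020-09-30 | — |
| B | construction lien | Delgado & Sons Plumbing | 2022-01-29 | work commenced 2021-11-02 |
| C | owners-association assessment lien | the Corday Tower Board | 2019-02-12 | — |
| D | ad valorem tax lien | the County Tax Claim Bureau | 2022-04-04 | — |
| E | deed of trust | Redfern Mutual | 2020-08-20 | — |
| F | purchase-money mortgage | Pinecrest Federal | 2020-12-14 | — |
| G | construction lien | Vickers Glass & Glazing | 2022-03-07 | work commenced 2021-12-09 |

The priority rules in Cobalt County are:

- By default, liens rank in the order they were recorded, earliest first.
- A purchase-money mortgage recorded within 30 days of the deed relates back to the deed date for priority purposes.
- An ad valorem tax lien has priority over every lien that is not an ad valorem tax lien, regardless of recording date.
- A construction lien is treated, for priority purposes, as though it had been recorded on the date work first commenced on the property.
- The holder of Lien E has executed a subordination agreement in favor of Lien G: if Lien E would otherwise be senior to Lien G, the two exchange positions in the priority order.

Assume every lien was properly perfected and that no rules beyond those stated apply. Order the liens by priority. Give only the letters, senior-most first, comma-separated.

Effective dates after the stated exceptions: B's effective date is 2021-11-02, when work began; F's effective date is the deed date, 2020-11-20; G relates back to 2021-12-09 (work commenced).
D, as an ad valorem tax lien, has superpriority and ranks first.
Remaining liens by effective date: C (2019-02-12), E (2020-08-20), A (2020-09-30), F (2020-11-20), B (2021-11-02), G (2021-12-09).
E would otherwise be senior to G, so under the subordination agreement E and G exchange positions.

D, C, G, A, F, B, E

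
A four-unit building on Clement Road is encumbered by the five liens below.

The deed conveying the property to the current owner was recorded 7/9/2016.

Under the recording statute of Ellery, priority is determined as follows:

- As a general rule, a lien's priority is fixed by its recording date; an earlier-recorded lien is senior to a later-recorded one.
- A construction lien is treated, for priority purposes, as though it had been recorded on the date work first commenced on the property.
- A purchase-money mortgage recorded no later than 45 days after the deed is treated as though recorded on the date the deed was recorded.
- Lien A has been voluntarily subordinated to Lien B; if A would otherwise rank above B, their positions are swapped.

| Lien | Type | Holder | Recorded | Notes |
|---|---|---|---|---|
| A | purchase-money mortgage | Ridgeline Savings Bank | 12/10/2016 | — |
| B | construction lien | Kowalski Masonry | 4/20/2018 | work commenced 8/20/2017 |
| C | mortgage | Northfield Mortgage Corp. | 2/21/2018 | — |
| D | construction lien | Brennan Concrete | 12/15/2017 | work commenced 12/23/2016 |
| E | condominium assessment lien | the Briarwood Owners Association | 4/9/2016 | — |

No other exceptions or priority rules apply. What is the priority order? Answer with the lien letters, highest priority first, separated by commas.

Adjusting effective dates: A was recorded 154 days after the deed, outside the 45-day window, so it keeps its recording date; B is treated as recorded 8/20/2017, the work-commencement date; D relates back to 12/23/2016 (work commenced).
By effective date, earliest first: E (4/9/2016), A (12/10/2016), D (12/23/2016), B (8/20/2017), C (2/21/2018).
A is senior to B before the subordination, so the two trade places.

E, B, D, A, C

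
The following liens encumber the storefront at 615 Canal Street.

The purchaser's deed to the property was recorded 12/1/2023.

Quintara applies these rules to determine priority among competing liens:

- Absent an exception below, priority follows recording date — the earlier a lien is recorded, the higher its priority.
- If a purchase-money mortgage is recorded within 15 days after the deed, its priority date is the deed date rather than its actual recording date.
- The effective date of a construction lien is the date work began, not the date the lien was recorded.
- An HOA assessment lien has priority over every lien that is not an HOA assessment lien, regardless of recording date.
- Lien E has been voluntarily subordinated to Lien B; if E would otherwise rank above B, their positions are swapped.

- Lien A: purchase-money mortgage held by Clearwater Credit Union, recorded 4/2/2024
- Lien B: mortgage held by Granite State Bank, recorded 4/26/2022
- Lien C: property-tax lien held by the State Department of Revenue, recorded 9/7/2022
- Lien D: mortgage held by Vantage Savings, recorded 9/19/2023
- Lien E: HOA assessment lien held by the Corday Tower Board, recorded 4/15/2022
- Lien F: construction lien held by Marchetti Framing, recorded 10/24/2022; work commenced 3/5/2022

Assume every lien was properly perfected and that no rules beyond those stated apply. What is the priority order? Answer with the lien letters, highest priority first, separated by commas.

B, F, E, C, D, A

Adjusting effective dates: A was recorded 123 days after the deed — beyond 15 days — so no relation-back applies; F is treated as recorded 3/5/2022, the work-commencement date.
As an HOA assessment lien, E is senior to every other lien.
Remaining liens by effective date: F (3/5/2022), B (4/26/2022), C (9/7/2022), D (9/19/2023), A (4/2/2024).
Because E would otherwise rank above B, the subordination swaps them.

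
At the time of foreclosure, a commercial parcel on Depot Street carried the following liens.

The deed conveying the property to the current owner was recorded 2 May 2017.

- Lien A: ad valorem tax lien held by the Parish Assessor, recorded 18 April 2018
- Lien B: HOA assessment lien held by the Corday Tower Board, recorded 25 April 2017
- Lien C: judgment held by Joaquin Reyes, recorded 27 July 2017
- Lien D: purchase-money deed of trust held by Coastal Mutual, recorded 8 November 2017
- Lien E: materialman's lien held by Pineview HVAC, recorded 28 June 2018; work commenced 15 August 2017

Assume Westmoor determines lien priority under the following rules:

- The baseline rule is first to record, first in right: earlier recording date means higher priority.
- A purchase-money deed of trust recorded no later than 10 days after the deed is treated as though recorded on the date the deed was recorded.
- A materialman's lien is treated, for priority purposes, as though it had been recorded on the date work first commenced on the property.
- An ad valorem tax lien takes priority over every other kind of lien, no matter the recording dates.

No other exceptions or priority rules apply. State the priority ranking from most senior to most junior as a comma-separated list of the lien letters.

Effective dates: D was recorded 190 days after the deed, outside the 10-day window, so it keeps its recording date; E's effective date is 15 August 2017, when work began.
A is an ad valorem tax lien, so it outranks all other liens regardless of date.
The other liens, earliest effective date first: B (25 April 2017), C (27 July 2017), E (15 August 2017), D (8 November 2017).

A, B, C, E, D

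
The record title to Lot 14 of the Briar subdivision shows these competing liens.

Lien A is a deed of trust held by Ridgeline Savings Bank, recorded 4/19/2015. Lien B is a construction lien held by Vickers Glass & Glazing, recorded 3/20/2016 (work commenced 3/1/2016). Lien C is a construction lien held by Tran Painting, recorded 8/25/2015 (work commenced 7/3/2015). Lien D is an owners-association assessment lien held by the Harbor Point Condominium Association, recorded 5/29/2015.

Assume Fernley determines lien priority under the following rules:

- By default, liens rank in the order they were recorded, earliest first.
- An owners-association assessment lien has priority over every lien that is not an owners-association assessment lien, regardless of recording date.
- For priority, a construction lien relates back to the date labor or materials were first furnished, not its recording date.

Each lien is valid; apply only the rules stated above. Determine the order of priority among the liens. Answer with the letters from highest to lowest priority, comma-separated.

Effective dates: B's effective date is 3/1/2016, when work began; C is treated as recorded 7/3/2015, the work-commencement date.
D is an owners-association assessment lien, so it outranks all other liens regardless of date.
Among the remaining liens, by effective date: A (4/19/2015), C (7/3/2015), B (3/1/2016).

D, A, C, B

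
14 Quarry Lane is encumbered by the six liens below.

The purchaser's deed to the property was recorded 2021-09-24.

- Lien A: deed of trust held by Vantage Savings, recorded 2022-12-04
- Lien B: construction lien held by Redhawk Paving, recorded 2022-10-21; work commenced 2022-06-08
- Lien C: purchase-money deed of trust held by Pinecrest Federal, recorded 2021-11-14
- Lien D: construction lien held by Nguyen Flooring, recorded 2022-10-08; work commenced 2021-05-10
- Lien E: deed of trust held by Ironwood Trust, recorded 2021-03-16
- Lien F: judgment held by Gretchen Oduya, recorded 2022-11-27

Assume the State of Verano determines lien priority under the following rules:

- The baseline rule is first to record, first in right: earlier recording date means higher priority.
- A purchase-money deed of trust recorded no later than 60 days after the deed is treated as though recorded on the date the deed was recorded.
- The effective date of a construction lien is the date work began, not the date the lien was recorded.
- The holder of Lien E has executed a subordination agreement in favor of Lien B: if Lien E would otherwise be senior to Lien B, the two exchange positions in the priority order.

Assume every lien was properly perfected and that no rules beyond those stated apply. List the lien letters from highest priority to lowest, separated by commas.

B, D, C, E, F, A

Effective dates after the stated exceptions: B is treated as recorded 2022-06-08, the work-commencement date; C's effective date is the deed date, 2021-09-24; D's effective date is 2021-05-10, when work began.
Sorted by effective date: E (2021-03-16), D (2021-05-10), C (2021-09-24), B (2022-06-08), F (2022-11-27), A (2022-12-04).
E would otherwise be senior to B, so under the subordination agreement E and B exchange positions.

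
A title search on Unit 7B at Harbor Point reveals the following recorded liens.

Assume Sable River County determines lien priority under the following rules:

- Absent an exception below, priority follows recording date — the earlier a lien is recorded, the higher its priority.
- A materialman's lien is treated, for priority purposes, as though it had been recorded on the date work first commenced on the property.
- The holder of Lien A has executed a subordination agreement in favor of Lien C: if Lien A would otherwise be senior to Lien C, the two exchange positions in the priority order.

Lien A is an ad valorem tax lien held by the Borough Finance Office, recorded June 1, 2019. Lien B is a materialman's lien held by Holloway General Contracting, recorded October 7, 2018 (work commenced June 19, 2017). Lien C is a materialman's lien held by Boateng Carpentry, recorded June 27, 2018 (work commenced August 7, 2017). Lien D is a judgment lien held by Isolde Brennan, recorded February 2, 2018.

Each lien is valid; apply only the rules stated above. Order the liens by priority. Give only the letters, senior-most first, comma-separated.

B, C, D, A

Effective dates: B relates back to June 19, 2017 (work commenced); C relates back to August 7, 2017 (work commenced).
By effective date: B (June 19, 2017), C (August 7, 2017), D (February 2, 2018), A (June 1, 2019).
A is already junior to C, so the subordination agreement changes nothing.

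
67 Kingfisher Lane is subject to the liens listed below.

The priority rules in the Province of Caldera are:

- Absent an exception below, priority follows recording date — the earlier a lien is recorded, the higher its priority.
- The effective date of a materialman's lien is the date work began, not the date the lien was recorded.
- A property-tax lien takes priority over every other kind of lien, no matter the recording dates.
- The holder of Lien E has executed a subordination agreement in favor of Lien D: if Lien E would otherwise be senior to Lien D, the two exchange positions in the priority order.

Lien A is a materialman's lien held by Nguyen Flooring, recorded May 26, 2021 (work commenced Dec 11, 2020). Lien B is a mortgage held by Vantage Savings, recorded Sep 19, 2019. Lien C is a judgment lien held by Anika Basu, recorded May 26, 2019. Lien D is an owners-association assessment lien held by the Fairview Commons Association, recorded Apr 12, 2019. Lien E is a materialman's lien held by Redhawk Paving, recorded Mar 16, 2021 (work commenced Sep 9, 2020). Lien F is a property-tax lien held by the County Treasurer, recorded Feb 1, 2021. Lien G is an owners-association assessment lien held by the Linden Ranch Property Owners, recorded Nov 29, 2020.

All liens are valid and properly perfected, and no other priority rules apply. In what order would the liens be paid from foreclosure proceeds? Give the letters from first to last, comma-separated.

Adjusting effective dates: A is treated as recorded Dec 11, 2020, the work-commencement date; E's effective date is Sep 9, 2020, when work began.
As a property-tax lien, F is senior to every other lien.
The other liens, earliest effective date first: D (Apr 12, 2019), C (May 26, 2019), B (Sep 19, 2019), E (Sep 9, 2020), G (Nov 29, 2020), A (Dec 11, 2020).
E already ranks below D; the subordination has no effect.

F, D, C, B, E, G, A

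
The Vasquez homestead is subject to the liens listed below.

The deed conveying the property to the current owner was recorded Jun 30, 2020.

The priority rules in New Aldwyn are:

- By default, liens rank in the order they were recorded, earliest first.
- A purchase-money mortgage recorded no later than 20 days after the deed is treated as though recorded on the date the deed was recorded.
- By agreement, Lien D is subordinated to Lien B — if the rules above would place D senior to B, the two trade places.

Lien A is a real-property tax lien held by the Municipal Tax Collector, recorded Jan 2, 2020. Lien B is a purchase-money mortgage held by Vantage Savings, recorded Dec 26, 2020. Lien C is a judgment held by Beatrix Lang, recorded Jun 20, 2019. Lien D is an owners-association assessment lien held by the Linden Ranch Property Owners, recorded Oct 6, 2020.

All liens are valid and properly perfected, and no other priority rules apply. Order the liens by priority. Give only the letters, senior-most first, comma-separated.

C, A, B, D

Effective dates: B was recorded 179 days after the deed — beyond 20 days — so no relation-back applies.
Sorted by effective date: C (Jun 20, 2019), A (Jan 2, 2020), D (Oct 6, 2020), B (Dec 26, 2020).
D is senior to B before the subordination, so the two trade places.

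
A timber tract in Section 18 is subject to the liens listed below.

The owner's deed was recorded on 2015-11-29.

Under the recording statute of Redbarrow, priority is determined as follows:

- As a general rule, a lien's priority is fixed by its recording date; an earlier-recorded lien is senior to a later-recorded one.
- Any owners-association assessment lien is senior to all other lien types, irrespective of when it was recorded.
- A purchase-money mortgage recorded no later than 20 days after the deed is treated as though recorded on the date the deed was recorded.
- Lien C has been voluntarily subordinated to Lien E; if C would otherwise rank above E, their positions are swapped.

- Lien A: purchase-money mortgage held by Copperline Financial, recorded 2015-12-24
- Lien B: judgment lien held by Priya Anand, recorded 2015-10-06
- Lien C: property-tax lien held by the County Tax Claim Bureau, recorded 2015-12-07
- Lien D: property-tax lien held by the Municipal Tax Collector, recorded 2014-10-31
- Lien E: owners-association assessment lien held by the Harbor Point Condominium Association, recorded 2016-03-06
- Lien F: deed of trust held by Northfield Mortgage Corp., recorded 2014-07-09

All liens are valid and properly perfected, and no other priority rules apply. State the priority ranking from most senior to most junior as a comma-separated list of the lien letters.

E, F, D, B, C, A

Effective dates after the stated exceptions: A was recorded 25 days after the deed — beyond 20 days — so no relation-back applies.
E, as an owners-association assessment lien, has superpriority and ranks first.
The other liens, earliest effective date first: F (2014-07-09), D (2014-10-31), B (2015-10-06), C (2015-12-07), A (2015-12-24).
C already ranks below E; the subordination has no effect.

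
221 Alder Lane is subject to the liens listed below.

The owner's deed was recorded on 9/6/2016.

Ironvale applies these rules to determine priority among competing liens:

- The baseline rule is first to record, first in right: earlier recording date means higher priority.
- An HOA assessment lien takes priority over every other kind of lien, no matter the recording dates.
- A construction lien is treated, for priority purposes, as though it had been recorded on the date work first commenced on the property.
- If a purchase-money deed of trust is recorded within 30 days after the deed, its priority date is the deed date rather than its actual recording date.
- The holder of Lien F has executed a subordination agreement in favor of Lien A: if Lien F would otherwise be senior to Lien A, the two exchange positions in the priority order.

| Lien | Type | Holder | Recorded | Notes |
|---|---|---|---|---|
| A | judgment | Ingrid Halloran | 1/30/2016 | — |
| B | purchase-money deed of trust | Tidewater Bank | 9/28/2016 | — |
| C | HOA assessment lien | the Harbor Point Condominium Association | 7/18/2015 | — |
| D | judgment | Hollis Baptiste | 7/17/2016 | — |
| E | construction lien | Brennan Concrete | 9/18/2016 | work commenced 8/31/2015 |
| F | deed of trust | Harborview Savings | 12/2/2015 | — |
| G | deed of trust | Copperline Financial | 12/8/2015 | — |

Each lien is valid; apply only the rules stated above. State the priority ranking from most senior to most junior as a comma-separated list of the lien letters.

First, effective dates: B's effective date is the deed date, 9/6/2016; E is treated as recorded 8/31/2015, the work-commencement date.
As an HOA assessment lien, C is senior to every other lien.
Among the remaining liens, by effective date: E (8/31/2015), F (12/2/2015), G (12/8/2015), A (1/30/2016), D (7/17/2016), B (9/6/2016).
F is senior to A before the subordination, so the two trade places.

C, E, A, G, F, D, B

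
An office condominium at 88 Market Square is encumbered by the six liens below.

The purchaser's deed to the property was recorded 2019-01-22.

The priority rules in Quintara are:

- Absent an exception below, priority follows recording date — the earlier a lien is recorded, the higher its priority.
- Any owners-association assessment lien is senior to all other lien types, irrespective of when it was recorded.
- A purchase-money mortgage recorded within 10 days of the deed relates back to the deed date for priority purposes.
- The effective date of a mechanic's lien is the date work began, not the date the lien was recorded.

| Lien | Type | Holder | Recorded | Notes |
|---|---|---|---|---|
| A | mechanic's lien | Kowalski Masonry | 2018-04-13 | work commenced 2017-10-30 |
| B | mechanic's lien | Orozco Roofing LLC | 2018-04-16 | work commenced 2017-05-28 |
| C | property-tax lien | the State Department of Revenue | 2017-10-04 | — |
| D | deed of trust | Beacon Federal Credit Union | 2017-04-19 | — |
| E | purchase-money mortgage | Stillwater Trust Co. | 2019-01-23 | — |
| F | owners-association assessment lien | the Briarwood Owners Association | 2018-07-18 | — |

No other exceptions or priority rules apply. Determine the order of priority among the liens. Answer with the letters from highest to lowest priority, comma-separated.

Effective dates after the stated exceptions: A is treated as recorded 2017-10-30, the work-commencement date; B is treated as recorded 2017-05-28, the work-commencement date; E was recorded within the 10-day window, so its effective date is the deed date 2019-01-22.
F, as an owners-association assessment lien, has superpriority and ranks first.
Remaining liens by effective date: D (2017-04-19), B (2017-05-28), C (2017-10-04), A (2017-10-30), E (2019-01-22).

F, D, B, C, A, E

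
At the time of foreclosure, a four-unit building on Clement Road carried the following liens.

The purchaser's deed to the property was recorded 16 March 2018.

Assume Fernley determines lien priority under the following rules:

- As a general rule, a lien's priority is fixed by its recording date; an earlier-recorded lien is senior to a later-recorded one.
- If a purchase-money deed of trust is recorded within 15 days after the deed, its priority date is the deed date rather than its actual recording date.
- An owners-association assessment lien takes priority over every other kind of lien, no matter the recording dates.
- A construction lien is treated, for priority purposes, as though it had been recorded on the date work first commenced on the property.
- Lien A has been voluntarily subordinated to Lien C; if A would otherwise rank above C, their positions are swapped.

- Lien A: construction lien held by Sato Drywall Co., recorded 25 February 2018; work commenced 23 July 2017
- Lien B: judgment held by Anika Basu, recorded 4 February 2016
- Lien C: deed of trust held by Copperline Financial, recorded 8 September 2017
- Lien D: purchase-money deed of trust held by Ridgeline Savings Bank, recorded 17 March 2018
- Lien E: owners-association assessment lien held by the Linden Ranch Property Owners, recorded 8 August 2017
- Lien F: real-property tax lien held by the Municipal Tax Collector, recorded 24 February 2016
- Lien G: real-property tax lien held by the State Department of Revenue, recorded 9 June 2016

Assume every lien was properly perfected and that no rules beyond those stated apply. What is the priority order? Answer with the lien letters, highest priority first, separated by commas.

Adjusting effective dates: A relates back to 23 July 2017 (work commenced); D relates back to the deed date 16 March 2018.
As an owners-association assessment lien, E is senior to every other lien.
Remaining liens by effective date: B (4 February 2016), F (24 February 2016), G (9 June 2016), A (23 July 2017), C (8 September 2017), D (16 March 2018).
A would otherwise be senior to C, so under the subordination agreement A and C exchange positions.

E, B, F, G, C, A, D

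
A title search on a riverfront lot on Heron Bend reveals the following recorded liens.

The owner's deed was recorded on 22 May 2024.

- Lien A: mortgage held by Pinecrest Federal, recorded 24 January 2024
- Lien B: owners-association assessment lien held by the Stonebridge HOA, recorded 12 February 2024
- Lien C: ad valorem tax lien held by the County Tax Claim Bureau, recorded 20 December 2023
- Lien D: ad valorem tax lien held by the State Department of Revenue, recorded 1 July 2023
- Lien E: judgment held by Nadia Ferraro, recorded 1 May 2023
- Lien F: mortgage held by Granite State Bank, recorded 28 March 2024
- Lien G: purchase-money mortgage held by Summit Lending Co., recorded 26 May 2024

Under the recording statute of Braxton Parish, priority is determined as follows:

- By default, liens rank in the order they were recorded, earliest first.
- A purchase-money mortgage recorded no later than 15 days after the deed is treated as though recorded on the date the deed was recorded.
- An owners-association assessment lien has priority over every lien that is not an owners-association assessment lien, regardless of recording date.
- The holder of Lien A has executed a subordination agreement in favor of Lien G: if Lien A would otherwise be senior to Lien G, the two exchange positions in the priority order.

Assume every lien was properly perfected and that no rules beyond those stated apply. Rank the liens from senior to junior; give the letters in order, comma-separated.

First, effective dates: G relates back to the deed date 22 May 2024.
B, as an owners-association assessment lien, has superpriority and ranks first.
Remaining liens by effective date: E (1 May 2023), D (1 July 2023), C (20 December 2023), A (24 January 2024), F (28 March 2024), G (22 May 2024).
A is senior to G before the subordination, so the two trade places.

B, E, D, C, G, F, A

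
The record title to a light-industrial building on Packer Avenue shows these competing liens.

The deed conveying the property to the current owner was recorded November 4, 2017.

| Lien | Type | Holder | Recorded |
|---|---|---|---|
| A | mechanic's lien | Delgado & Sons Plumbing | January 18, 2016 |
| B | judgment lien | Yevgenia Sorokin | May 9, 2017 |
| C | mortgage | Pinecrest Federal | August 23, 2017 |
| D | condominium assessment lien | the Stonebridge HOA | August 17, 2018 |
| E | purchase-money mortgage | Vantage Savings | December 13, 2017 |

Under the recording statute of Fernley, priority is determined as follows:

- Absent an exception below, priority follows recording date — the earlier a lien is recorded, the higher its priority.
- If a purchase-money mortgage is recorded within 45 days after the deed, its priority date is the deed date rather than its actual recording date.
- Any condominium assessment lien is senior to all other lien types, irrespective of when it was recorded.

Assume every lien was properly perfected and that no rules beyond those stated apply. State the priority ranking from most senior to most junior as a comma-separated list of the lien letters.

First, effective dates: E was recorded within the 45-day window, so its effective date is the deed date November 4, 2017.
D, as a condominium assessment lien, has superpriority and ranks first.
Remaining liens by effective date: A (January 18, 2016), B (May 9, 2017), C (August 23, 2017), E (November 4, 2017).

D, A, B, C, E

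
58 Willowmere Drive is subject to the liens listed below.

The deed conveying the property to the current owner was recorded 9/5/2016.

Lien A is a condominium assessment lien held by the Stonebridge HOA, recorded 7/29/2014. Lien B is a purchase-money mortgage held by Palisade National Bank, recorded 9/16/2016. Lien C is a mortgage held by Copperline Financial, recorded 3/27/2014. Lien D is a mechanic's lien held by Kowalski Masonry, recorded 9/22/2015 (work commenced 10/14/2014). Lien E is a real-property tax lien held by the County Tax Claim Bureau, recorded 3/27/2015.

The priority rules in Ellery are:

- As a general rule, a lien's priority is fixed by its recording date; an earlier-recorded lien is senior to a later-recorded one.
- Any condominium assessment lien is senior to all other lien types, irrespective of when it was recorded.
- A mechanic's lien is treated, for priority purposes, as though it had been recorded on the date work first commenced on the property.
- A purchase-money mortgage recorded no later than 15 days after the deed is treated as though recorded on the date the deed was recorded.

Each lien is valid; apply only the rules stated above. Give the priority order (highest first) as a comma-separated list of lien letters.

Effective dates after the stated exceptions: B relates back to the deed date 9/5/2016; D relates back to 10/14/2014 (work commenced).
A is a condominium assessment lien, so it outranks all other liens regardless of date.
The other liens, earliest effective date first: C (3/27/2014), D (10/14/2014), E (3/27/2015), B (9/5/2016).

A, C, D, E, B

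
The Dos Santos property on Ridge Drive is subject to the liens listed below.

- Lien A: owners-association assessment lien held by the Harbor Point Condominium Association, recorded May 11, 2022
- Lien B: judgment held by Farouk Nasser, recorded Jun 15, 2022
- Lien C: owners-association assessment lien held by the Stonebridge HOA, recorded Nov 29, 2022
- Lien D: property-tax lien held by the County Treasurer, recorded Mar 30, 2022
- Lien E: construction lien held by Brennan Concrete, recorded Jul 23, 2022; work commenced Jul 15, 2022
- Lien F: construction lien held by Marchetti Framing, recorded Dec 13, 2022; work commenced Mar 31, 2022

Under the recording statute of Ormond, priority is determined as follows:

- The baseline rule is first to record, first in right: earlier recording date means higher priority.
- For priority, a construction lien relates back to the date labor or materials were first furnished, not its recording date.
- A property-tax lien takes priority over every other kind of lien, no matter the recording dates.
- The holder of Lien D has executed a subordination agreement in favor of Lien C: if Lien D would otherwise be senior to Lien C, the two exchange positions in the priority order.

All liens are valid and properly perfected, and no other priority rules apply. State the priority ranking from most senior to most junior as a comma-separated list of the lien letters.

Adjusting effective dates: E's effective date is Jul 15, 2022, when work began; F's effective date is Mar 31, 2022, when work began.
D, as a property-tax lien, has superpriority and ranks first.
Among the remaining liens, by effective date: F (Mar 31, 2022), A (May 11, 2022), B (Jun 15, 2022), E (Jul 15, 2022), C (Nov 29, 2022).
Because D would otherwise rank above C, the subordination swaps them.

C, F, A, B, E, D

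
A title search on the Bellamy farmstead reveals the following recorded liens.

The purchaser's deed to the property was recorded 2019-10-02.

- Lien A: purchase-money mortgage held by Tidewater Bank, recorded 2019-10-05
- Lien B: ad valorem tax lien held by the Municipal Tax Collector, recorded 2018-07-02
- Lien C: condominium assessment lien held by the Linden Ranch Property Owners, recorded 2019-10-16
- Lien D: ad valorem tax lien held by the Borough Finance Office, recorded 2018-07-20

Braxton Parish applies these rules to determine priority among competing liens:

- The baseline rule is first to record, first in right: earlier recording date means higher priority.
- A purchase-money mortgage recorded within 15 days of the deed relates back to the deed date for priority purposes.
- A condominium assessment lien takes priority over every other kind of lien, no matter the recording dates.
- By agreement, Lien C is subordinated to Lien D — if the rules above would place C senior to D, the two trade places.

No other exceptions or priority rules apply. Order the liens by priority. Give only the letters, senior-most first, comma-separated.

Adjusting effective dates: A relates back to the deed date 2019-10-02.
C, as a condominium assessment lien, has superpriority and ranks first.
Ordering the rest by effective date: B (2018-07-02), D (2018-07-20), A (2019-10-02).
C would otherwise be senior to D, so under the subordination agreement C and D exchange positions.

D, B, C, A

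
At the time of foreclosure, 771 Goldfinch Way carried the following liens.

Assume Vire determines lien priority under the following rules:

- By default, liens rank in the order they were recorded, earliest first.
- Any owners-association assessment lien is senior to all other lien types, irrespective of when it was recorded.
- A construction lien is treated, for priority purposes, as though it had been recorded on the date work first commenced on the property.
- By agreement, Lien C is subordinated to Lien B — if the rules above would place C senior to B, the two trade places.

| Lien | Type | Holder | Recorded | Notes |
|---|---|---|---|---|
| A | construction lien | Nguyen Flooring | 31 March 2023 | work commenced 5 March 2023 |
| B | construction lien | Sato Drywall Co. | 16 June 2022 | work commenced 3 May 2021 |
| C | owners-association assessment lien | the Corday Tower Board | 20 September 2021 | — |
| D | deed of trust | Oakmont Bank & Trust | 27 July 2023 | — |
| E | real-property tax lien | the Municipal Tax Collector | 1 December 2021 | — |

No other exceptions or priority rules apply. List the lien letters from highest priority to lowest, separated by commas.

Adjusting effective dates: A's effective date is 5 March 2023, when work began; B relates back to 3 May 2021 (work commenced).
As an owners-association assessment lien, C is senior to every other lien.
Among the remaining liens, by effective date: B (3 May 2021), E (1 December 2021), A (5 March 2023), D (27 July 2023).
The subordination applies — C was senior to B — so C and B swap.

B, C, E, A, D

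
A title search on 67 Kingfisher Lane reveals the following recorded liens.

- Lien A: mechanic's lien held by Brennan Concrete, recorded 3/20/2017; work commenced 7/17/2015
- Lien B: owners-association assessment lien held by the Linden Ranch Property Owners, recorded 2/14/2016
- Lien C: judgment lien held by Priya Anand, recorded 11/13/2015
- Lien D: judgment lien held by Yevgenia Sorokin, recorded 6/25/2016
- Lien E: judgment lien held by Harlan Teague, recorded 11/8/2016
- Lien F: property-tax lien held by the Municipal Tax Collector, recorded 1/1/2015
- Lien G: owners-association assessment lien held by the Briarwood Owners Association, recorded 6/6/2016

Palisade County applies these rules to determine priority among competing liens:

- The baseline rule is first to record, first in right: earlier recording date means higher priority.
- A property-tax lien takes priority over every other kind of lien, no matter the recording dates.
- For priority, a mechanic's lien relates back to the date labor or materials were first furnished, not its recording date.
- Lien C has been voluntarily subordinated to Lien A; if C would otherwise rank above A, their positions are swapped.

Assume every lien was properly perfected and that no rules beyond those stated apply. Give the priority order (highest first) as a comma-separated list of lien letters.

Effective dates: A is treated as recorded 7/17/2015, the work-commencement date.
F is a property-tax lien, so it outranks all other liens regardless of date.
Ordering the rest by effective date: A (7/17/2015), C (11/13/2015), B (2/14/2016), G (6/6/2016), D (6/25/2016), E (11/8/2016).
C already ranks below A; the subordination has no effect.

F, A, C, B, G, D, E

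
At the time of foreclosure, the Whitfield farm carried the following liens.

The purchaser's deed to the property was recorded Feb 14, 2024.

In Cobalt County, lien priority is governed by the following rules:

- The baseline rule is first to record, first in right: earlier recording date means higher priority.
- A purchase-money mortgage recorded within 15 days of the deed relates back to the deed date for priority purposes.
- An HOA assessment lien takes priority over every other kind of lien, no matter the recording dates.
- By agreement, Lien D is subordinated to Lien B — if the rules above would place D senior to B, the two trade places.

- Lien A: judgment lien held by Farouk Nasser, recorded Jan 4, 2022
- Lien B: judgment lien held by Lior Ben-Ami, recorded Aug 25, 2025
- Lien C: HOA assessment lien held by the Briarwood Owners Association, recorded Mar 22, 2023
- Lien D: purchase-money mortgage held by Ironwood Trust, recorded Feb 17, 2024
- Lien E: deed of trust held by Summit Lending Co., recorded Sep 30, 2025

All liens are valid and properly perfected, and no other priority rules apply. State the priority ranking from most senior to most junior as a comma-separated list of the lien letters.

Effective dates after the stated exceptions: D was recorded within the 15-day window, so its effective date is the deed date Feb 14, 2024.
C, as an HOA assessment lien, has superpriority and ranks first.
The other liens, earliest effective date first: A (Jan 4, 2022), D (Feb 14, 2024), B (Aug 25, 2025), E (Sep 30, 2025).
Because D would otherwise rank above B, the subordination swaps them.

C, A, B, D, E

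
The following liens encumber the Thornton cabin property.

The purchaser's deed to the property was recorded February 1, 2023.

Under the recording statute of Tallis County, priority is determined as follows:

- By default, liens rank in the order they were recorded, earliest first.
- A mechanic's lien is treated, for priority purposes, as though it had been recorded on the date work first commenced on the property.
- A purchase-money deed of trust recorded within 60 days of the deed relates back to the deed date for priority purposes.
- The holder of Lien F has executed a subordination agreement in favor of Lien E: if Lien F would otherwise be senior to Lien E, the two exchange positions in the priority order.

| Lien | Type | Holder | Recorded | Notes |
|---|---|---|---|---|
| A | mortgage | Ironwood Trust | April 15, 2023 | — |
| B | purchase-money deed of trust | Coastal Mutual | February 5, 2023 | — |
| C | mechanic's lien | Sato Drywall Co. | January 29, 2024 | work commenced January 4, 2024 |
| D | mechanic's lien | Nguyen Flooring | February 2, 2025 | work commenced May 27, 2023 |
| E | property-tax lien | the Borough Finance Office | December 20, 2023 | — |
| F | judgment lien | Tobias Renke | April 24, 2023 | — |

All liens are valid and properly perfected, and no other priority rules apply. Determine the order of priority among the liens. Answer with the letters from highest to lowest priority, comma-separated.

B, A, E, D, F, C

Effective dates after the stated exceptions: B was recorded within the 60-day window, so its effective date is the deed date February 1, 2023; C relates back to January 4, 2024 (work commenced); D's effective date is May 27, 2023, when work began.
Ordering by effective date: B (February 1, 2023), A (April 15, 2023), F (April 24, 2023), D (May 27, 2023), E (December 20, 2023), C (January 4, 2024).
F is senior to E before the subordination, so the two trade places.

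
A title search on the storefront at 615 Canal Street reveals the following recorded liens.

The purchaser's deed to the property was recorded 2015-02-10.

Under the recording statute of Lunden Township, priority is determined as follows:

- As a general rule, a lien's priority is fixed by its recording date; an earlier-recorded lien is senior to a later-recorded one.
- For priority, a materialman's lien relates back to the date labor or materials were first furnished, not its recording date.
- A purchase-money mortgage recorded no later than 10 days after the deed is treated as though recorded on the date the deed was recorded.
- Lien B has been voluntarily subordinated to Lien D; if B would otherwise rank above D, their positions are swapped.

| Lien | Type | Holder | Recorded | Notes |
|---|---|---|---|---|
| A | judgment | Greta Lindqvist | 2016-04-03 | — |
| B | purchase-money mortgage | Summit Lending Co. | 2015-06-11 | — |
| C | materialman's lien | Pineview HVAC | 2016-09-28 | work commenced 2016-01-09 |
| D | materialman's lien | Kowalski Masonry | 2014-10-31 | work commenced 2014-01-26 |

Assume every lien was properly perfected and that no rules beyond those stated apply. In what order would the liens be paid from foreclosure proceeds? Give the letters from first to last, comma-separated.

D, B, C, A

Adjusting effective dates: B missed the 10-day window (121 days after the deed), so its recording date stands; C is treated as recorded 2016-01-09, the work-commencement date; D's effective date is 2014-01-26, when work began.
By effective date: D (2014-01-26), B (2015-06-11), C (2016-01-09), A (2016-04-03).
Since B is not senior to D, the subordination leaves the order unchanged.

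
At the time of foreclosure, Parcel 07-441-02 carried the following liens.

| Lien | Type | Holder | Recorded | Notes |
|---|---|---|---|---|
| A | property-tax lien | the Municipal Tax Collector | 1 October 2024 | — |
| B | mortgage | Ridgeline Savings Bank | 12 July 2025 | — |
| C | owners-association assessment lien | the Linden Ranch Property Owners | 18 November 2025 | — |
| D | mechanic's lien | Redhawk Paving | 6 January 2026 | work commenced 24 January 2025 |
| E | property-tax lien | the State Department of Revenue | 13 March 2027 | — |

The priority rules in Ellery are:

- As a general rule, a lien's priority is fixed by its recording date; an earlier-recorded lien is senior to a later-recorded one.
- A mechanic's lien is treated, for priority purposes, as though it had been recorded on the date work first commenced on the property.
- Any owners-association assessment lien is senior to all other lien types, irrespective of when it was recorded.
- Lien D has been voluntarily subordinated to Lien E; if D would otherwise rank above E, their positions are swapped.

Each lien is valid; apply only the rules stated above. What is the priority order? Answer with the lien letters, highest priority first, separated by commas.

C, A, E, B, D

Effective dates after the stated exceptions: D is treated as recorded 24 January 2025, the work-commencement date.
As an owners-association assessment lien, C is senior to every other lien.
Ordering the rest by effective date: A (1 October 2024), D (24 January 2025), B (12 July 2025), E (13 March 2027).
D would otherwise be senior to E, so under the subordination agreement D and E exchange positions.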